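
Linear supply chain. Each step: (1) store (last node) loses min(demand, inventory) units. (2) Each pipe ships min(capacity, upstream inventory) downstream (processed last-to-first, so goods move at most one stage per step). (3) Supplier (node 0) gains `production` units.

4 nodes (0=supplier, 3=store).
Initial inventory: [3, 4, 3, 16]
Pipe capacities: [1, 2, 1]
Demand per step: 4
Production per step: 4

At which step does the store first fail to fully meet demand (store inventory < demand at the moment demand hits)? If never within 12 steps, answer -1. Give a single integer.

Step 1: demand=4,sold=4 ship[2->3]=1 ship[1->2]=2 ship[0->1]=1 prod=4 -> [6 3 4 13]
Step 2: demand=4,sold=4 ship[2->3]=1 ship[1->2]=2 ship[0->1]=1 prod=4 -> [9 2 5 10]
Step 3: demand=4,sold=4 ship[2->3]=1 ship[1->2]=2 ship[0->1]=1 prod=4 -> [12 1 6 7]
Step 4: demand=4,sold=4 ship[2->3]=1 ship[1->2]=1 ship[0->1]=1 prod=4 -> [15 1 6 4]
Step 5: demand=4,sold=4 ship[2->3]=1 ship[1->2]=1 ship[0->1]=1 prod=4 -> [18 1 6 1]
Step 6: demand=4,sold=1 ship[2->3]=1 ship[1->2]=1 ship[0->1]=1 prod=4 -> [21 1 6 1]
Step 7: demand=4,sold=1 ship[2->3]=1 ship[1->2]=1 ship[0->1]=1 prod=4 -> [24 1 6 1]
Step 8: demand=4,sold=1 ship[2->3]=1 ship[1->2]=1 ship[0->1]=1 prod=4 -> [27 1 6 1]
Step 9: demand=4,sold=1 ship[2->3]=1 ship[1->2]=1 ship[0->1]=1 prod=4 -> [30 1 6 1]
Step 10: demand=4,sold=1 ship[2->3]=1 ship[1->2]=1 ship[0->1]=1 prod=4 -> [33 1 6 1]
Step 11: demand=4,sold=1 ship[2->3]=1 ship[1->2]=1 ship[0->1]=1 prod=4 -> [36 1 6 1]
Step 12: demand=4,sold=1 ship[2->3]=1 ship[1->2]=1 ship[0->1]=1 prod=4 -> [39 1 6 1]
First stockout at step 6

6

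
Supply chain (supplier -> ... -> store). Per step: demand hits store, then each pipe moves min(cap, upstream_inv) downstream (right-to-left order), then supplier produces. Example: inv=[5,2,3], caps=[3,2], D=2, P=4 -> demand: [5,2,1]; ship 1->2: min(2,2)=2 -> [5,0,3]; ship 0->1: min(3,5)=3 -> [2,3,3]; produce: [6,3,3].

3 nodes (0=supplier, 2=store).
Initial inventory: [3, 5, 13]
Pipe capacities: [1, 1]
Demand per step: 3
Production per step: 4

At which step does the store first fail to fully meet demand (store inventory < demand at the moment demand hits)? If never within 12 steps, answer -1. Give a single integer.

Step 1: demand=3,sold=3 ship[1->2]=1 ship[0->1]=1 prod=4 -> [6 5 11]
Step 2: demand=3,sold=3 ship[1->2]=1 ship[0->1]=1 prod=4 -> [9 5 9]
Step 3: demand=3,sold=3 ship[1->2]=1 ship[0->1]=1 prod=4 -> [12 5 7]
Step 4: demand=3,sold=3 ship[1->2]=1 ship[0->1]=1 prod=4 -> [15 5 5]
Step 5: demand=3,sold=3 ship[1->2]=1 ship[0->1]=1 prod=4 -> [18 5 3]
Step 6: demand=3,sold=3 ship[1->2]=1 ship[0->1]=1 prod=4 -> [21 5 1]
Step 7: demand=3,sold=1 ship[1->2]=1 ship[0->1]=1 prod=4 -> [24 5 1]
Step 8: demand=3,sold=1 ship[1->2]=1 ship[0->1]=1 prod=4 -> [27 5 1]
Step 9: demand=3,sold=1 ship[1->2]=1 ship[0->1]=1 prod=4 -> [30 5 1]
Step 10: demand=3,sold=1 ship[1->2]=1 ship[0->1]=1 prod=4 -> [33 5 1]
Step 11: demand=3,sold=1 ship[1->2]=1 ship[0->1]=1 prod=4 -> [36 5 1]
Step 12: demand=3,sold=1 ship[1->2]=1 ship[0->1]=1 prod=4 -> [39 5 1]
First stockout at step 7

7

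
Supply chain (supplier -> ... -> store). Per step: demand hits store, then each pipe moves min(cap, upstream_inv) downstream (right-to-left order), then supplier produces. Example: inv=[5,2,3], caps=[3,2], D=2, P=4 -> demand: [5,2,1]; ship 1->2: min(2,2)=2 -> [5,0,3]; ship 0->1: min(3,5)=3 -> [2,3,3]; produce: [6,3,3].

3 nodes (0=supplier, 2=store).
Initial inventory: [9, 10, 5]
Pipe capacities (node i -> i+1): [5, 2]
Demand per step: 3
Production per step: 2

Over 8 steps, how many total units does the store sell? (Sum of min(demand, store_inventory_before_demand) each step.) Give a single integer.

Answer: 19

Derivation:
Step 1: sold=3 (running total=3) -> [6 13 4]
Step 2: sold=3 (running total=6) -> [3 16 3]
Step 3: sold=3 (running total=9) -> [2 17 2]
Step 4: sold=2 (running total=11) -> [2 17 2]
Step 5: sold=2 (running total=13) -> [2 17 2]
Step 6: sold=2 (running total=15) -> [2 17 2]
Step 7: sold=2 (running total=17) -> [2 17 2]
Step 8: sold=2 (running total=19) -> [2 17 2]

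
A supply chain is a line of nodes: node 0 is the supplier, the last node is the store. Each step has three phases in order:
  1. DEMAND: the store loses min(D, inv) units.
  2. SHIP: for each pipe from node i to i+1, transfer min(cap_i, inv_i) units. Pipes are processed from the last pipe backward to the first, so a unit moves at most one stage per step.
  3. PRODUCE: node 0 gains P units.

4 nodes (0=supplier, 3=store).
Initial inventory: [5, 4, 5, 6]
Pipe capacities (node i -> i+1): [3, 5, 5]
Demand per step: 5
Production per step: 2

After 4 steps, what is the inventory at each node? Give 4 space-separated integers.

Step 1: demand=5,sold=5 ship[2->3]=5 ship[1->2]=4 ship[0->1]=3 prod=2 -> inv=[4 3 4 6]
Step 2: demand=5,sold=5 ship[2->3]=4 ship[1->2]=3 ship[0->1]=3 prod=2 -> inv=[3 3 3 5]
Step 3: demand=5,sold=5 ship[2->3]=3 ship[1->2]=3 ship[0->1]=3 prod=2 -> inv=[2 3 3 3]
Step 4: demand=5,sold=3 ship[2->3]=3 ship[1->2]=3 ship[0->1]=2 prod=2 -> inv=[2 2 3 3]

2 2 3 3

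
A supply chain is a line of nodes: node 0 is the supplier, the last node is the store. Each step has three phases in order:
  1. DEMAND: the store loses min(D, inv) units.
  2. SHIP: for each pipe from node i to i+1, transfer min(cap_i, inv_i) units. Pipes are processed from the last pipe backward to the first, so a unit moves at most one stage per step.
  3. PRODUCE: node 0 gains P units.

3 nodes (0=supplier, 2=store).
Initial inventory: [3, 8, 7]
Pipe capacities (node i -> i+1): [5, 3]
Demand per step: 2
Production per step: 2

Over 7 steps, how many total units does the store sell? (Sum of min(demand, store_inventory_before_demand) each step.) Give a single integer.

Step 1: sold=2 (running total=2) -> [2 8 8]
Step 2: sold=2 (running total=4) -> [2 7 9]
Step 3: sold=2 (running total=6) -> [2 6 10]
Step 4: sold=2 (running total=8) -> [2 5 11]
Step 5: sold=2 (running total=10) -> [2 4 12]
Step 6: sold=2 (running total=12) -> [2 3 13]
Step 7: sold=2 (running total=14) -> [2 2 14]

Answer: 14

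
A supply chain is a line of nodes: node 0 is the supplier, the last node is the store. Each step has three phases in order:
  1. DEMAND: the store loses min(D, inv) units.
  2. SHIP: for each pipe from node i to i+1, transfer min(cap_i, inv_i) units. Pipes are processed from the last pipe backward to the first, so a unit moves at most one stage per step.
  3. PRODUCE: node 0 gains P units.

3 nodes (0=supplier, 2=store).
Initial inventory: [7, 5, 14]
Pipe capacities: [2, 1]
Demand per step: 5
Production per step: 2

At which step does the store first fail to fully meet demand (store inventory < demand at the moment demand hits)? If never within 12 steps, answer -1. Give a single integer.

Step 1: demand=5,sold=5 ship[1->2]=1 ship[0->1]=2 prod=2 -> [7 6 10]
Step 2: demand=5,sold=5 ship[1->2]=1 ship[0->1]=2 prod=2 -> [7 7 6]
Step 3: demand=5,sold=5 ship[1->2]=1 ship[0->1]=2 prod=2 -> [7 8 2]
Step 4: demand=5,sold=2 ship[1->2]=1 ship[0->1]=2 prod=2 -> [7 9 1]
Step 5: demand=5,sold=1 ship[1->2]=1 ship[0->1]=2 prod=2 -> [7 10 1]
Step 6: demand=5,sold=1 ship[1->2]=1 ship[0->1]=2 prod=2 -> [7 11 1]
Step 7: demand=5,sold=1 ship[1->2]=1 ship[0->1]=2 prod=2 -> [7 12 1]
Step 8: demand=5,sold=1 ship[1->2]=1 ship[0->1]=2 prod=2 -> [7 13 1]
Step 9: demand=5,sold=1 ship[1->2]=1 ship[0->1]=2 prod=2 -> [7 14 1]
Step 10: demand=5,sold=1 ship[1->2]=1 ship[0->1]=2 prod=2 -> [7 15 1]
Step 11: demand=5,sold=1 ship[1->2]=1 ship[0->1]=2 prod=2 -> [7 16 1]
Step 12: demand=5,sold=1 ship[1->2]=1 ship[0->1]=2 prod=2 -> [7 17 1]
First stockout at step 4

4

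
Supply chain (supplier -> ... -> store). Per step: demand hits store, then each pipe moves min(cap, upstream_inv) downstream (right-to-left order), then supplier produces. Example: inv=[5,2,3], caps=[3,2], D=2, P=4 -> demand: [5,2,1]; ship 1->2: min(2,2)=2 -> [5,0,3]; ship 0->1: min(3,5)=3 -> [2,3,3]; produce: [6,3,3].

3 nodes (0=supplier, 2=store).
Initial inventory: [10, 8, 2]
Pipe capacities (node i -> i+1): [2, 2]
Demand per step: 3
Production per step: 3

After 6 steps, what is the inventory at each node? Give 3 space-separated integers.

Step 1: demand=3,sold=2 ship[1->2]=2 ship[0->1]=2 prod=3 -> inv=[11 8 2]
Step 2: demand=3,sold=2 ship[1->2]=2 ship[0->1]=2 prod=3 -> inv=[12 8 2]
Step 3: demand=3,sold=2 ship[1->2]=2 ship[0->1]=2 prod=3 -> inv=[13 8 2]
Step 4: demand=3,sold=2 ship[1->2]=2 ship[0->1]=2 prod=3 -> inv=[14 8 2]
Step 5: demand=3,sold=2 ship[1->2]=2 ship[0->1]=2 prod=3 -> inv=[15 8 2]
Step 6: demand=3,sold=2 ship[1->2]=2 ship[0->1]=2 prod=3 -> inv=[16 8 2]

16 8 2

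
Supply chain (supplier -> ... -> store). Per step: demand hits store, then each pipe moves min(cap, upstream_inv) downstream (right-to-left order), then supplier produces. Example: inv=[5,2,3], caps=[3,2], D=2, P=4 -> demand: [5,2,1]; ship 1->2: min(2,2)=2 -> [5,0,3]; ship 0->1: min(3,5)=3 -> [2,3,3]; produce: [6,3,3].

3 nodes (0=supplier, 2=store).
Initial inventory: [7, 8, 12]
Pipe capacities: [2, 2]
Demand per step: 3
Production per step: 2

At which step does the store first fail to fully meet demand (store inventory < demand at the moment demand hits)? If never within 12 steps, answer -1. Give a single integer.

Step 1: demand=3,sold=3 ship[1->2]=2 ship[0->1]=2 prod=2 -> [7 8 11]
Step 2: demand=3,sold=3 ship[1->2]=2 ship[0->1]=2 prod=2 -> [7 8 10]
Step 3: demand=3,sold=3 ship[1->2]=2 ship[0->1]=2 prod=2 -> [7 8 9]
Step 4: demand=3,sold=3 ship[1->2]=2 ship[0->1]=2 prod=2 -> [7 8 8]
Step 5: demand=3,sold=3 ship[1->2]=2 ship[0->1]=2 prod=2 -> [7 8 7]
Step 6: demand=3,sold=3 ship[1->2]=2 ship[0->1]=2 prod=2 -> [7 8 6]
Step 7: demand=3,sold=3 ship[1->2]=2 ship[0->1]=2 prod=2 -> [7 8 5]
Step 8: demand=3,sold=3 ship[1->2]=2 ship[0->1]=2 prod=2 -> [7 8 4]
Step 9: demand=3,sold=3 ship[1->2]=2 ship[0->1]=2 prod=2 -> [7 8 3]
Step 10: demand=3,sold=3 ship[1->2]=2 ship[0->1]=2 prod=2 -> [7 8 2]
Step 11: demand=3,sold=2 ship[1->2]=2 ship[0->1]=2 prod=2 -> [7 8 2]
Step 12: demand=3,sold=2 ship[1->2]=2 ship[0->1]=2 prod=2 -> [7 8 2]
First stockout at step 11

11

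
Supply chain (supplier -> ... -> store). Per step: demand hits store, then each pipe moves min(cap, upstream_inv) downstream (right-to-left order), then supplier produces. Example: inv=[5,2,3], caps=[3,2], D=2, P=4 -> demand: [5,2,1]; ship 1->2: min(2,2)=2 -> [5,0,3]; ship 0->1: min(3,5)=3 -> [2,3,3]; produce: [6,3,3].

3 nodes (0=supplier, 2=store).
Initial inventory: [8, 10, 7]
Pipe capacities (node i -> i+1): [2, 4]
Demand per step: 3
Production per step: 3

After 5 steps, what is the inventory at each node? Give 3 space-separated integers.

Step 1: demand=3,sold=3 ship[1->2]=4 ship[0->1]=2 prod=3 -> inv=[9 8 8]
Step 2: demand=3,sold=3 ship[1->2]=4 ship[0->1]=2 prod=3 -> inv=[10 6 9]
Step 3: demand=3,sold=3 ship[1->2]=4 ship[0->1]=2 prod=3 -> inv=[11 4 10]
Step 4: demand=3,sold=3 ship[1->2]=4 ship[0->1]=2 prod=3 -> inv=[12 2 11]
Step 5: demand=3,sold=3 ship[1->2]=2 ship[0->1]=2 prod=3 -> inv=[13 2 10]

13 2 10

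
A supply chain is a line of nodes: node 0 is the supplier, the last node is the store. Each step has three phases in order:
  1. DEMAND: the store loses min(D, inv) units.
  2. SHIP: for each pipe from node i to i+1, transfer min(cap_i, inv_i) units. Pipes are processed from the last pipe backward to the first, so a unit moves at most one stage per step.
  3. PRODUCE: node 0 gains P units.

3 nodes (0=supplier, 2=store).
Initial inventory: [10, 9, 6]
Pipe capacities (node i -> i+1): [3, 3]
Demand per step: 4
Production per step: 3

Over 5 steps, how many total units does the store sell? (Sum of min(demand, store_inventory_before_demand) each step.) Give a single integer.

Answer: 18

Derivation:
Step 1: sold=4 (running total=4) -> [10 9 5]
Step 2: sold=4 (running total=8) -> [10 9 4]
Step 3: sold=4 (running total=12) -> [10 9 3]
Step 4: sold=3 (running total=15) -> [10 9 3]
Step 5: sold=3 (running total=18) -> [10 9 3]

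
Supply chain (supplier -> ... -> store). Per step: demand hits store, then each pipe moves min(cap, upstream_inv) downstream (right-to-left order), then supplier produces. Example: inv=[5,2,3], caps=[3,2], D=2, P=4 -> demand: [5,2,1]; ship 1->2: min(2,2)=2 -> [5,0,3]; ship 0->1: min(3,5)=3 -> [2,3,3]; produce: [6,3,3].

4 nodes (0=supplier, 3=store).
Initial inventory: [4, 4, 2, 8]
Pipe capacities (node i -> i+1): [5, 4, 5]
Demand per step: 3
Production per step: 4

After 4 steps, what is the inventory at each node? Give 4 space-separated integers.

Step 1: demand=3,sold=3 ship[2->3]=2 ship[1->2]=4 ship[0->1]=4 prod=4 -> inv=[4 4 4 7]
Step 2: demand=3,sold=3 ship[2->3]=4 ship[1->2]=4 ship[0->1]=4 prod=4 -> inv=[4 4 4 8]
Step 3: demand=3,sold=3 ship[2->3]=4 ship[1->2]=4 ship[0->1]=4 prod=4 -> inv=[4 4 4 9]
Step 4: demand=3,sold=3 ship[2->3]=4 ship[1->2]=4 ship[0->1]=4 prod=4 -> inv=[4 4 4 10]

4 4 4 10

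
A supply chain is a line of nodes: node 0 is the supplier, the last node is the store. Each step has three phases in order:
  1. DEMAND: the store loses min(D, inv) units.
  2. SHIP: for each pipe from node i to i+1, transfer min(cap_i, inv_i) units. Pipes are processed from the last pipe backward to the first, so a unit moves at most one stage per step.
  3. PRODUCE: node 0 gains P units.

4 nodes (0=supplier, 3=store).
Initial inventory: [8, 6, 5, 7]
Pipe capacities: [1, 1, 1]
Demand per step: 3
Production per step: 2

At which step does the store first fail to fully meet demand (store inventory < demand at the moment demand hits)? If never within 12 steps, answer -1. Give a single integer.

Step 1: demand=3,sold=3 ship[2->3]=1 ship[1->2]=1 ship[0->1]=1 prod=2 -> [9 6 5 5]
Step 2: demand=3,sold=3 ship[2->3]=1 ship[1->2]=1 ship[0->1]=1 prod=2 -> [10 6 5 3]
Step 3: demand=3,sold=3 ship[2->3]=1 ship[1->2]=1 ship[0->1]=1 prod=2 -> [11 6 5 1]
Step 4: demand=3,sold=1 ship[2->3]=1 ship[1->2]=1 ship[0->1]=1 prod=2 -> [12 6 5 1]
Step 5: demand=3,sold=1 ship[2->3]=1 ship[1->2]=1 ship[0->1]=1 prod=2 -> [13 6 5 1]
Step 6: demand=3,sold=1 ship[2->3]=1 ship[1->2]=1 ship[0->1]=1 prod=2 -> [14 6 5 1]
Step 7: demand=3,sold=1 ship[2->3]=1 ship[1->2]=1 ship[0->1]=1 prod=2 -> [15 6 5 1]
Step 8: demand=3,sold=1 ship[2->3]=1 ship[1->2]=1 ship[0->1]=1 prod=2 -> [16 6 5 1]
Step 9: demand=3,sold=1 ship[2->3]=1 ship[1->2]=1 ship[0->1]=1 prod=2 -> [17 6 5 1]
Step 10: demand=3,sold=1 ship[2->3]=1 ship[1->2]=1 ship[0->1]=1 prod=2 -> [18 6 5 1]
Step 11: demand=3,sold=1 ship[2->3]=1 ship[1->2]=1 ship[0->1]=1 prod=2 -> [19 6 5 1]
Step 12: demand=3,sold=1 ship[2->3]=1 ship[1->2]=1 ship[0->1]=1 prod=2 -> [20 6 5 1]
First stockout at step 4

4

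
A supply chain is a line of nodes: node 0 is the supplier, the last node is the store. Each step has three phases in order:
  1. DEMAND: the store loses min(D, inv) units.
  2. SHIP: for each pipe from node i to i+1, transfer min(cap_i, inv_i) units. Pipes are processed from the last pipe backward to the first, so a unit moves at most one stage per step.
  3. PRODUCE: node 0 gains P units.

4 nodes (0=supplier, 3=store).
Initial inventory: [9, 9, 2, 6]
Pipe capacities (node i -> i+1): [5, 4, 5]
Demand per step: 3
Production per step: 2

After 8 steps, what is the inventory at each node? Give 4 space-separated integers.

Step 1: demand=3,sold=3 ship[2->3]=2 ship[1->2]=4 ship[0->1]=5 prod=2 -> inv=[6 10 4 5]
Step 2: demand=3,sold=3 ship[2->3]=4 ship[1->2]=4 ship[0->1]=5 prod=2 -> inv=[3 11 4 6]
Step 3: demand=3,sold=3 ship[2->3]=4 ship[1->2]=4 ship[0->1]=3 prod=2 -> inv=[2 10 4 7]
Step 4: demand=3,sold=3 ship[2->3]=4 ship[1->2]=4 ship[0->1]=2 prod=2 -> inv=[2 8 4 8]
Step 5: demand=3,sold=3 ship[2->3]=4 ship[1->2]=4 ship[0->1]=2 prod=2 -> inv=[2 6 4 9]
Step 6: demand=3,sold=3 ship[2->3]=4 ship[1->2]=4 ship[0->1]=2 prod=2 -> inv=[2 4 4 10]
Step 7: demand=3,sold=3 ship[2->3]=4 ship[1->2]=4 ship[0->1]=2 prod=2 -> inv=[2 2 4 11]
Step 8: demand=3,sold=3 ship[2->3]=4 ship[1->2]=2 ship[0->1]=2 prod=2 -> inv=[2 2 2 12]

2 2 2 12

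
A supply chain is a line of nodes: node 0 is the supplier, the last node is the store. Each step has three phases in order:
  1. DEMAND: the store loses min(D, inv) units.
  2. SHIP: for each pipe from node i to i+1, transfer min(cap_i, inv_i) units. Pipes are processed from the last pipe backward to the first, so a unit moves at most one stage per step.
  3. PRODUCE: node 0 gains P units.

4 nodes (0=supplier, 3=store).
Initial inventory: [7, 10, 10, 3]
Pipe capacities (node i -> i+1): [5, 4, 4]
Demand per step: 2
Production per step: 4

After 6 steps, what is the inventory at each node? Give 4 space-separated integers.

Step 1: demand=2,sold=2 ship[2->3]=4 ship[1->2]=4 ship[0->1]=5 prod=4 -> inv=[6 11 10 5]
Step 2: demand=2,sold=2 ship[2->3]=4 ship[1->2]=4 ship[0->1]=5 prod=4 -> inv=[5 12 10 7]
Step 3: demand=2,sold=2 ship[2->3]=4 ship[1->2]=4 ship[0->1]=5 prod=4 -> inv=[4 13 10 9]
Step 4: demand=2,sold=2 ship[2->3]=4 ship[1->2]=4 ship[0->1]=4 prod=4 -> inv=[4 13 10 11]
Step 5: demand=2,sold=2 ship[2->3]=4 ship[1->2]=4 ship[0->1]=4 prod=4 -> inv=[4 13 10 13]
Step 6: demand=2,sold=2 ship[2->3]=4 ship[1->2]=4 ship[0->1]=4 prod=4 -> inv=[4 13 10 15]

4 13 10 15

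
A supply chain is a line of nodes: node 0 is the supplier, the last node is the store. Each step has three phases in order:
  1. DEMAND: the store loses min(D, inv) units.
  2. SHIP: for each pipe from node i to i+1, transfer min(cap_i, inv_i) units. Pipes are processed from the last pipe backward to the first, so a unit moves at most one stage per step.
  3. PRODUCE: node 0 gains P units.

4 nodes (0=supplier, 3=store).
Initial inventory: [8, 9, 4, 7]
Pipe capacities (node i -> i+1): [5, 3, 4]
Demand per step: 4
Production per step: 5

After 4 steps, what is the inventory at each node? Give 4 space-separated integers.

Step 1: demand=4,sold=4 ship[2->3]=4 ship[1->2]=3 ship[0->1]=5 prod=5 -> inv=[8 11 3 7]
Step 2: demand=4,sold=4 ship[2->3]=3 ship[1->2]=3 ship[0->1]=5 prod=5 -> inv=[8 13 3 6]
Step 3: demand=4,sold=4 ship[2->3]=3 ship[1->2]=3 ship[0->1]=5 prod=5 -> inv=[8 15 3 5]
Step 4: demand=4,sold=4 ship[2->3]=3 ship[1->2]=3 ship[0->1]=5 prod=5 -> inv=[8 17 3 4]

8 17 3 4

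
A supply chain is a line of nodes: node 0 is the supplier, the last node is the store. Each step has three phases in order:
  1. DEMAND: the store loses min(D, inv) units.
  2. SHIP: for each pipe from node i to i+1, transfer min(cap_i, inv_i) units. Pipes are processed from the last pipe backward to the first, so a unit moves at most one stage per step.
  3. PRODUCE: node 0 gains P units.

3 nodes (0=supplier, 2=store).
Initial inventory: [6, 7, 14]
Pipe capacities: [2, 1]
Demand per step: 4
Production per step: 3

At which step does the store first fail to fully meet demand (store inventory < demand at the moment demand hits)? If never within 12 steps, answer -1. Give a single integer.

Step 1: demand=4,sold=4 ship[1->2]=1 ship[0->1]=2 prod=3 -> [7 8 11]
Step 2: demand=4,sold=4 ship[1->2]=1 ship[0->1]=2 prod=3 -> [8 9 8]
Step 3: demand=4,sold=4 ship[1->2]=1 ship[0->1]=2 prod=3 -> [9 10 5]
Step 4: demand=4,sold=4 ship[1->2]=1 ship[0->1]=2 prod=3 -> [10 11 2]
Step 5: demand=4,sold=2 ship[1->2]=1 ship[0->1]=2 prod=3 -> [11 12 1]
Step 6: demand=4,sold=1 ship[1->2]=1 ship[0->1]=2 prod=3 -> [12 13 1]
Step 7: demand=4,sold=1 ship[1->2]=1 ship[0->1]=2 prod=3 -> [13 14 1]
Step 8: demand=4,sold=1 ship[1->2]=1 ship[0->1]=2 prod=3 -> [14 15 1]
Step 9: demand=4,sold=1 ship[1->2]=1 ship[0->1]=2 prod=3 -> [15 16 1]
Step 10: demand=4,sold=1 ship[1->2]=1 ship[0->1]=2 prod=3 -> [16 17 1]
Step 11: demand=4,sold=1 ship[1->2]=1 ship[0->1]=2 prod=3 -> [17 18 1]
Step 12: demand=4,sold=1 ship[1->2]=1 ship[0->1]=2 prod=3 -> [18 19 1]
First stockout at step 5

5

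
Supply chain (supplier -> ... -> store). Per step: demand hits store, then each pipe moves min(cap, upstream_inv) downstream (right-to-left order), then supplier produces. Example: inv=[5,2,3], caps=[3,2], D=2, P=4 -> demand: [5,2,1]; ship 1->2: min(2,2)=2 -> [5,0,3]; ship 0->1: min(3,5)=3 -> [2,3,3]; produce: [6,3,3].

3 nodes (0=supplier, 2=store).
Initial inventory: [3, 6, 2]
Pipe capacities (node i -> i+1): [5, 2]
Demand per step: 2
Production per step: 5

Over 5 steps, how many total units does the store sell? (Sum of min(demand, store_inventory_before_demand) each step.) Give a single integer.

Answer: 10

Derivation:
Step 1: sold=2 (running total=2) -> [5 7 2]
Step 2: sold=2 (running total=4) -> [5 10 2]
Step 3: sold=2 (running total=6) -> [5 13 2]
Step 4: sold=2 (running total=8) -> [5 16 2]
Step 5: sold=2 (running total=10) -> [5 19 2]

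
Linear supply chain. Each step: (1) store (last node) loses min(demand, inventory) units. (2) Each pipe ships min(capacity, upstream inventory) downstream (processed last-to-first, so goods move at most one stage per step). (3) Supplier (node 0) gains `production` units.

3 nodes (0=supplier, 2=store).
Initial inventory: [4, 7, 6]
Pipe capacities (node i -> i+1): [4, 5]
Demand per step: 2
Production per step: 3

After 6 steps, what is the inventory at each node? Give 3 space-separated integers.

Step 1: demand=2,sold=2 ship[1->2]=5 ship[0->1]=4 prod=3 -> inv=[3 6 9]
Step 2: demand=2,sold=2 ship[1->2]=5 ship[0->1]=3 prod=3 -> inv=[3 4 12]
Step 3: demand=2,sold=2 ship[1->2]=4 ship[0->1]=3 prod=3 -> inv=[3 3 14]
Step 4: demand=2,sold=2 ship[1->2]=3 ship[0->1]=3 prod=3 -> inv=[3 3 15]
Step 5: demand=2,sold=2 ship[1->2]=3 ship[0->1]=3 prod=3 -> inv=[3 3 16]
Step 6: demand=2,sold=2 ship[1->2]=3 ship[0->1]=3 prod=3 -> inv=[3 3 17]

3 3 17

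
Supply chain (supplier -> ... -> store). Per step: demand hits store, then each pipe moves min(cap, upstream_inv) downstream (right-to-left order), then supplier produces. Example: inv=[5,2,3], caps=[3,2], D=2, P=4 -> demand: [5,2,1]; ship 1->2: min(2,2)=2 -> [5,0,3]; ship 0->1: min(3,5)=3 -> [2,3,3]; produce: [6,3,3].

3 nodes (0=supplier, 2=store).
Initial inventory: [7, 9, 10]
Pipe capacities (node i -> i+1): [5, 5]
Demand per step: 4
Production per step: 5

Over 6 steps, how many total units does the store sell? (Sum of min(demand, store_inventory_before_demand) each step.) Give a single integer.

Step 1: sold=4 (running total=4) -> [7 9 11]
Step 2: sold=4 (running total=8) -> [7 9 12]
Step 3: sold=4 (running total=12) -> [7 9 13]
Step 4: sold=4 (running total=16) -> [7 9 14]
Step 5: sold=4 (running total=20) -> [7 9 15]
Step 6: sold=4 (running total=24) -> [7 9 16]

Answer: 24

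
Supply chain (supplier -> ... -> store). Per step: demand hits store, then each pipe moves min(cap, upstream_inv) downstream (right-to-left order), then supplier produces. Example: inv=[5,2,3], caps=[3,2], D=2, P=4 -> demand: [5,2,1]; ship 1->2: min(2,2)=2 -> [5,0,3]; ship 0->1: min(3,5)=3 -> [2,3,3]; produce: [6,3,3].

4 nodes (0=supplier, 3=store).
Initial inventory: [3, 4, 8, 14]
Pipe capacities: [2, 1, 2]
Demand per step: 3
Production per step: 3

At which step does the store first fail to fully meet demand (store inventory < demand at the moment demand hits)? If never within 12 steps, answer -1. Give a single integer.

Step 1: demand=3,sold=3 ship[2->3]=2 ship[1->2]=1 ship[0->1]=2 prod=3 -> [4 5 7 13]
Step 2: demand=3,sold=3 ship[2->3]=2 ship[1->2]=1 ship[0->1]=2 prod=3 -> [5 6 6 12]
Step 3: demand=3,sold=3 ship[2->3]=2 ship[1->2]=1 ship[0->1]=2 prod=3 -> [6 7 5 11]
Step 4: demand=3,sold=3 ship[2->3]=2 ship[1->2]=1 ship[0->1]=2 prod=3 -> [7 8 4 10]
Step 5: demand=3,sold=3 ship[2->3]=2 ship[1->2]=1 ship[0->1]=2 prod=3 -> [8 9 3 9]
Step 6: demand=3,sold=3 ship[2->3]=2 ship[1->2]=1 ship[0->1]=2 prod=3 -> [9 10 2 8]
Step 7: demand=3,sold=3 ship[2->3]=2 ship[1->2]=1 ship[0->1]=2 prod=3 -> [10 11 1 7]
Step 8: demand=3,sold=3 ship[2->3]=1 ship[1->2]=1 ship[0->1]=2 prod=3 -> [11 12 1 5]
Step 9: demand=3,sold=3 ship[2->3]=1 ship[1->2]=1 ship[0->1]=2 prod=3 -> [12 13 1 3]
Step 10: demand=3,sold=3 ship[2->3]=1 ship[1->2]=1 ship[0->1]=2 prod=3 -> [13 14 1 1]
Step 11: demand=3,sold=1 ship[2->3]=1 ship[1->2]=1 ship[0->1]=2 prod=3 -> [14 15 1 1]
Step 12: demand=3,sold=1 ship[2->3]=1 ship[1->2]=1 ship[0->1]=2 prod=3 -> [15 16 1 1]
First stockout at step 11

11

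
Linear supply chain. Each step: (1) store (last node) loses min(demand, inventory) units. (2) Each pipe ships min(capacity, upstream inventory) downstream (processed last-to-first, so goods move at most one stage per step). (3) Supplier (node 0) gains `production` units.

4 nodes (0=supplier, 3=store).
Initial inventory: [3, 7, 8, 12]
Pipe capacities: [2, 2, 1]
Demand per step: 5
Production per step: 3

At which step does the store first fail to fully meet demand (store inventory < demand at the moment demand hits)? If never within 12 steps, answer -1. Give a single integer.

Step 1: demand=5,sold=5 ship[2->3]=1 ship[1->2]=2 ship[0->1]=2 prod=3 -> [4 7 9 8]
Step 2: demand=5,sold=5 ship[2->3]=1 ship[1->2]=2 ship[0->1]=2 prod=3 -> [5 7 10 4]
Step 3: demand=5,sold=4 ship[2->3]=1 ship[1->2]=2 ship[0->1]=2 prod=3 -> [6 7 11 1]
Step 4: demand=5,sold=1 ship[2->3]=1 ship[1->2]=2 ship[0->1]=2 prod=3 -> [7 7 12 1]
Step 5: demand=5,sold=1 ship[2->3]=1 ship[1->2]=2 ship[0->1]=2 prod=3 -> [8 7 13 1]
Step 6: demand=5,sold=1 ship[2->3]=1 ship[1->2]=2 ship[0->1]=2 prod=3 -> [9 7 14 1]
Step 7: demand=5,sold=1 ship[2->3]=1 ship[1->2]=2 ship[0->1]=2 prod=3 -> [10 7 15 1]
Step 8: demand=5,sold=1 ship[2->3]=1 ship[1->2]=2 ship[0->1]=2 prod=3 -> [11 7 16 1]
Step 9: demand=5,sold=1 ship[2->3]=1 ship[1->2]=2 ship[0->1]=2 prod=3 -> [12 7 17 1]
Step 10: demand=5,sold=1 ship[2->3]=1 ship[1->2]=2 ship[0->1]=2 prod=3 -> [13 7 18 1]
Step 11: demand=5,sold=1 ship[2->3]=1 ship[1->2]=2 ship[0->1]=2 prod=3 -> [14 7 19 1]
Step 12: demand=5,sold=1 ship[2->3]=1 ship[1->2]=2 ship[0->1]=2 prod=3 -> [15 7 20 1]
First stockout at step 3

3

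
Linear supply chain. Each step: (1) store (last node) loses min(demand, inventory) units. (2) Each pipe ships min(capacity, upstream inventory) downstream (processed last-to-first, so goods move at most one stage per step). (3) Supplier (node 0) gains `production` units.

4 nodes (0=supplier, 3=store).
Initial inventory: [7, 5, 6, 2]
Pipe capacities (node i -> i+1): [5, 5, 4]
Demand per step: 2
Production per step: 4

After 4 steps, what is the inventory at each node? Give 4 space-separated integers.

Step 1: demand=2,sold=2 ship[2->3]=4 ship[1->2]=5 ship[0->1]=5 prod=4 -> inv=[6 5 7 4]
Step 2: demand=2,sold=2 ship[2->3]=4 ship[1->2]=5 ship[0->1]=5 prod=4 -> inv=[5 5 8 6]
Step 3: demand=2,sold=2 ship[2->3]=4 ship[1->2]=5 ship[0->1]=5 prod=4 -> inv=[4 5 9 8]
Step 4: demand=2,sold=2 ship[2->3]=4 ship[1->2]=5 ship[0->1]=4 prod=4 -> inv=[4 4 10 10]

4 4 10 10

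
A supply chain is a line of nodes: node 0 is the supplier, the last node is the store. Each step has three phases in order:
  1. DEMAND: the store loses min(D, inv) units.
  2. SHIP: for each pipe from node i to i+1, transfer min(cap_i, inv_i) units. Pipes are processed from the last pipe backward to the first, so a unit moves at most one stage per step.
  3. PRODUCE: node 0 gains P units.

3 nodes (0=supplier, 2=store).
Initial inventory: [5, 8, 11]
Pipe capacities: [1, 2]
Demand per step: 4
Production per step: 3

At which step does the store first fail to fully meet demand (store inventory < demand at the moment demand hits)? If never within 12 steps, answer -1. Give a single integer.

Step 1: demand=4,sold=4 ship[1->2]=2 ship[0->1]=1 prod=3 -> [7 7 9]
Step 2: demand=4,sold=4 ship[1->2]=2 ship[0->1]=1 prod=3 -> [9 6 7]
Step 3: demand=4,sold=4 ship[1->2]=2 ship[0->1]=1 prod=3 -> [11 5 5]
Step 4: demand=4,sold=4 ship[1->2]=2 ship[0->1]=1 prod=3 -> [13 4 3]
Step 5: demand=4,sold=3 ship[1->2]=2 ship[0->1]=1 prod=3 -> [15 3 2]
Step 6: demand=4,sold=2 ship[1->2]=2 ship[0->1]=1 prod=3 -> [17 2 2]
Step 7: demand=4,sold=2 ship[1->2]=2 ship[0->1]=1 prod=3 -> [19 1 2]
Step 8: demand=4,sold=2 ship[1->2]=1 ship[0->1]=1 prod=3 -> [21 1 1]
Step 9: demand=4,sold=1 ship[1->2]=1 ship[0->1]=1 prod=3 -> [23 1 1]
Step 10: demand=4,sold=1 ship[1->2]=1 ship[0->1]=1 prod=3 -> [25 1 1]
Step 11: demand=4,sold=1 ship[1->2]=1 ship[0->1]=1 prod=3 -> [27 1 1]
Step 12: demand=4,sold=1 ship[1->2]=1 ship[0->1]=1 prod=3 -> [29 1 1]
First stockout at step 5

5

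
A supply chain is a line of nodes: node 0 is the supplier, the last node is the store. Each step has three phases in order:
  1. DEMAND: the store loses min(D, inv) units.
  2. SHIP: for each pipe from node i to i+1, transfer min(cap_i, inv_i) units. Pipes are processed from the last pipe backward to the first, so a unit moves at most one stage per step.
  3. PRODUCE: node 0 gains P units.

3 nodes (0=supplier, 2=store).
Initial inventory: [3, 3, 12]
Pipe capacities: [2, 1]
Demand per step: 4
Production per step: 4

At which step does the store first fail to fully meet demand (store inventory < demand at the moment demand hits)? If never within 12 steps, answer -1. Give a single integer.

Step 1: demand=4,sold=4 ship[1->2]=1 ship[0->1]=2 prod=4 -> [5 4 9]
Step 2: demand=4,sold=4 ship[1->2]=1 ship[0->1]=2 prod=4 -> [7 5 6]
Step 3: demand=4,sold=4 ship[1->2]=1 ship[0->1]=2 prod=4 -> [9 6 3]
Step 4: demand=4,sold=3 ship[1->2]=1 ship[0->1]=2 prod=4 -> [11 7 1]
Step 5: demand=4,sold=1 ship[1->2]=1 ship[0->1]=2 prod=4 -> [13 8 1]
Step 6: demand=4,sold=1 ship[1->2]=1 ship[0->1]=2 prod=4 -> [15 9 1]
Step 7: demand=4,sold=1 ship[1->2]=1 ship[0->1]=2 prod=4 -> [17 10 1]
Step 8: demand=4,sold=1 ship[1->2]=1 ship[0->1]=2 prod=4 -> [19 11 1]
Step 9: demand=4,sold=1 ship[1->2]=1 ship[0->1]=2 prod=4 -> [21 12 1]
Step 10: demand=4,sold=1 ship[1->2]=1 ship[0->1]=2 prod=4 -> [23 13 1]
Step 11: demand=4,sold=1 ship[1->2]=1 ship[0->1]=2 prod=4 -> [25 14 1]
Step 12: demand=4,sold=1 ship[1->2]=1 ship[0->1]=2 prod=4 -> [27 15 1]
First stockout at step 4

4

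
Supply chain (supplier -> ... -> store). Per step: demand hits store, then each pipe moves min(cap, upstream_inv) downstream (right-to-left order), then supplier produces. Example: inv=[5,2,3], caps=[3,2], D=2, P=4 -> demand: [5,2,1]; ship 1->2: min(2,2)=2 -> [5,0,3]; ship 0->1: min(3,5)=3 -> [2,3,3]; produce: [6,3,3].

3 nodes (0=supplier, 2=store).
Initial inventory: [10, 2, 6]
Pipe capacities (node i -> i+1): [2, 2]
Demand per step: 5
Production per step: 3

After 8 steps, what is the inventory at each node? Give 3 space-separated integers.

Step 1: demand=5,sold=5 ship[1->2]=2 ship[0->1]=2 prod=3 -> inv=[11 2 3]
Step 2: demand=5,sold=3 ship[1->2]=2 ship[0->1]=2 prod=3 -> inv=[12 2 2]
Step 3: demand=5,sold=2 ship[1->2]=2 ship[0->1]=2 prod=3 -> inv=[13 2 2]
Step 4: demand=5,sold=2 ship[1->2]=2 ship[0->1]=2 prod=3 -> inv=[14 2 2]
Step 5: demand=5,sold=2 ship[1->2]=2 ship[0->1]=2 prod=3 -> inv=[15 2 2]
Step 6: demand=5,sold=2 ship[1->2]=2 ship[0->1]=2 prod=3 -> inv=[16 2 2]
Step 7: demand=5,sold=2 ship[1->2]=2 ship[0->1]=2 prod=3 -> inv=[17 2 2]
Step 8: demand=5,sold=2 ship[1->2]=2 ship[0->1]=2 prod=3 -> inv=[18 2 2]

18 2 2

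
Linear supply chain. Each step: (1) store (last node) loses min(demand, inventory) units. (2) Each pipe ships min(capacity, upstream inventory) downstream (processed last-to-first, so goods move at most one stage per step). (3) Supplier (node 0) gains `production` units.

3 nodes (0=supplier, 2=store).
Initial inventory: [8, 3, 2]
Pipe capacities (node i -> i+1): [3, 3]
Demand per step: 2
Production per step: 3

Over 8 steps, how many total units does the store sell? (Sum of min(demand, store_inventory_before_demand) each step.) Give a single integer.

Step 1: sold=2 (running total=2) -> [8 3 3]
Step 2: sold=2 (running total=4) -> [8 3 4]
Step 3: sold=2 (running total=6) -> [8 3 5]
Step 4: sold=2 (running total=8) -> [8 3 6]
Step 5: sold=2 (running total=10) -> [8 3 7]
Step 6: sold=2 (running total=12) -> [8 3 8]
Step 7: sold=2 (running total=14) -> [8 3 9]
Step 8: sold=2 (running total=16) -> [8 3 10]

Answer: 16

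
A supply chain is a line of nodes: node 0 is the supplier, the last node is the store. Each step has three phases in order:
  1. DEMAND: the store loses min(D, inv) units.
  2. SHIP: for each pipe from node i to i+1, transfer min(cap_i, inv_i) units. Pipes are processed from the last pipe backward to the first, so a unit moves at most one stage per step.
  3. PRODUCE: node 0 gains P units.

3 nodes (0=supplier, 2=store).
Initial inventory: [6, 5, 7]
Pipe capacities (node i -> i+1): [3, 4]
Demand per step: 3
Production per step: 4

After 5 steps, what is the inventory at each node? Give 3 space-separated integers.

Step 1: demand=3,sold=3 ship[1->2]=4 ship[0->1]=3 prod=4 -> inv=[7 4 8]
Step 2: demand=3,sold=3 ship[1->2]=4 ship[0->1]=3 prod=4 -> inv=[8 3 9]
Step 3: demand=3,sold=3 ship[1->2]=3 ship[0->1]=3 prod=4 -> inv=[9 3 9]
Step 4: demand=3,sold=3 ship[1->2]=3 ship[0->1]=3 prod=4 -> inv=[10 3 9]
Step 5: demand=3,sold=3 ship[1->2]=3 ship[0->1]=3 prod=4 -> inv=[11 3 9]

11 3 9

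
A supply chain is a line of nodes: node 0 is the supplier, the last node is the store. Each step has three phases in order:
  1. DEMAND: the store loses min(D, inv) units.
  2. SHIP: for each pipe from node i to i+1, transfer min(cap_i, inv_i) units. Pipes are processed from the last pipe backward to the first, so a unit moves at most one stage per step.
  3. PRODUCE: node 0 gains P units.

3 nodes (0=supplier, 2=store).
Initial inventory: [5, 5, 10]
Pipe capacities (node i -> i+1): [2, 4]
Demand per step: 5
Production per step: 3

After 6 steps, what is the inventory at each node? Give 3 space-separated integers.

Step 1: demand=5,sold=5 ship[1->2]=4 ship[0->1]=2 prod=3 -> inv=[6 3 9]
Step 2: demand=5,sold=5 ship[1->2]=3 ship[0->1]=2 prod=3 -> inv=[7 2 7]
Step 3: demand=5,sold=5 ship[1->2]=2 ship[0->1]=2 prod=3 -> inv=[8 2 4]
Step 4: demand=5,sold=4 ship[1->2]=2 ship[0->1]=2 prod=3 -> inv=[9 2 2]
Step 5: demand=5,sold=2 ship[1->2]=2 ship[0->1]=2 prod=3 -> inv=[10 2 2]
Step 6: demand=5,sold=2 ship[1->2]=2 ship[0->1]=2 prod=3 -> inv=[11 2 2]

11 2 2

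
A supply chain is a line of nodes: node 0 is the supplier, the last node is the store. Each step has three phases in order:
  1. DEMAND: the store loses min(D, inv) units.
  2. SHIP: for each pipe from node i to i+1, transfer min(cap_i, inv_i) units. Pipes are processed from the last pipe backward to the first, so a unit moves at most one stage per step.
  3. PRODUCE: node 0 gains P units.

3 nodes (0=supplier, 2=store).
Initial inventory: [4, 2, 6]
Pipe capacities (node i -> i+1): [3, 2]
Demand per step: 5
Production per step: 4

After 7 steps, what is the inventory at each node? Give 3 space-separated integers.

Step 1: demand=5,sold=5 ship[1->2]=2 ship[0->1]=3 prod=4 -> inv=[5 3 3]
Step 2: demand=5,sold=3 ship[1->2]=2 ship[0->1]=3 prod=4 -> inv=[6 4 2]
Step 3: demand=5,sold=2 ship[1->2]=2 ship[0->1]=3 prod=4 -> inv=[7 5 2]
Step 4: demand=5,sold=2 ship[1->2]=2 ship[0->1]=3 prod=4 -> inv=[8 6 2]
Step 5: demand=5,sold=2 ship[1->2]=2 ship[0->1]=3 prod=4 -> inv=[9 7 2]
Step 6: demand=5,sold=2 ship[1->2]=2 ship[0->1]=3 prod=4 -> inv=[10 8 2]
Step 7: demand=5,sold=2 ship[1->2]=2 ship[0->1]=3 prod=4 -> inv=[11 9 2]

11 9 2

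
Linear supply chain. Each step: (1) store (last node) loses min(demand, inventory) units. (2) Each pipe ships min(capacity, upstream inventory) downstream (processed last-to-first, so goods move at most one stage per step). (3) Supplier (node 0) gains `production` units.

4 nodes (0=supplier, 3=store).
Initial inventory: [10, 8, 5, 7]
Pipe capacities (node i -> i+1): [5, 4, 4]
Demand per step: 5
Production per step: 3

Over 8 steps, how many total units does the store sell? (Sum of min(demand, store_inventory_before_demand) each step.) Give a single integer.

Answer: 35

Derivation:
Step 1: sold=5 (running total=5) -> [8 9 5 6]
Step 2: sold=5 (running total=10) -> [6 10 5 5]
Step 3: sold=5 (running total=15) -> [4 11 5 4]
Step 4: sold=4 (running total=19) -> [3 11 5 4]
Step 5: sold=4 (running total=23) -> [3 10 5 4]
Step 6: sold=4 (running total=27) -> [3 9 5 4]
Step 7: sold=4 (running total=31) -> [3 8 5 4]
Step 8: sold=4 (running total=35) -> [3 7 5 4]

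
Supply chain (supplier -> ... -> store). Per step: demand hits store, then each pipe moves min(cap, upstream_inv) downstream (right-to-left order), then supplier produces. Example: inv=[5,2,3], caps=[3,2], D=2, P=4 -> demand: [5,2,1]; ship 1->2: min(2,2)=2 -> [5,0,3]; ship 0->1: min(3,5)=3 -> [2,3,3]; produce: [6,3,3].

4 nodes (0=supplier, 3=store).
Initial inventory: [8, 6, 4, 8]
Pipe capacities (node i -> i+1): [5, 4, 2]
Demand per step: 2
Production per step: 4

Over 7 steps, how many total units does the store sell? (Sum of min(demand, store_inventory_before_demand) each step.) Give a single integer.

Step 1: sold=2 (running total=2) -> [7 7 6 8]
Step 2: sold=2 (running total=4) -> [6 8 8 8]
Step 3: sold=2 (running total=6) -> [5 9 10 8]
Step 4: sold=2 (running total=8) -> [4 10 12 8]
Step 5: sold=2 (running total=10) -> [4 10 14 8]
Step 6: sold=2 (running total=12) -> [4 10 16 8]
Step 7: sold=2 (running total=14) -> [4 10 18 8]

Answer: 14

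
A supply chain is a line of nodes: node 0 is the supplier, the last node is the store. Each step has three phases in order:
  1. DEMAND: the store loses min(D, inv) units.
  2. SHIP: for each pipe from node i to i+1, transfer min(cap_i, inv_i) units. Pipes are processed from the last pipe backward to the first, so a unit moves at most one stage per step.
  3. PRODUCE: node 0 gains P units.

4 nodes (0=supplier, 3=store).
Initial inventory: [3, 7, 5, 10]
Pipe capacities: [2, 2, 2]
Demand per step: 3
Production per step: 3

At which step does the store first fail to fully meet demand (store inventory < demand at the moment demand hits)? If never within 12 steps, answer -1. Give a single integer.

Step 1: demand=3,sold=3 ship[2->3]=2 ship[1->2]=2 ship[0->1]=2 prod=3 -> [4 7 5 9]
Step 2: demand=3,sold=3 ship[2->3]=2 ship[1->2]=2 ship[0->1]=2 prod=3 -> [5 7 5 8]
Step 3: demand=3,sold=3 ship[2->3]=2 ship[1->2]=2 ship[0->1]=2 prod=3 -> [6 7 5 7]
Step 4: demand=3,sold=3 ship[2->3]=2 ship[1->2]=2 ship[0->1]=2 prod=3 -> [7 7 5 6]
Step 5: demand=3,sold=3 ship[2->3]=2 ship[1->2]=2 ship[0->1]=2 prod=3 -> [8 7 5 5]
Step 6: demand=3,sold=3 ship[2->3]=2 ship[1->2]=2 ship[0->1]=2 prod=3 -> [9 7 5 4]
Step 7: demand=3,sold=3 ship[2->3]=2 ship[1->2]=2 ship[0->1]=2 prod=3 -> [10 7 5 3]
Step 8: demand=3,sold=3 ship[2->3]=2 ship[1->2]=2 ship[0->1]=2 prod=3 -> [11 7 5 2]
Step 9: demand=3,sold=2 ship[2->3]=2 ship[1->2]=2 ship[0->1]=2 prod=3 -> [12 7 5 2]
Step 10: demand=3,sold=2 ship[2->3]=2 ship[1->2]=2 ship[0->1]=2 prod=3 -> [13 7 5 2]
Step 11: demand=3,sold=2 ship[2->3]=2 ship[1->2]=2 ship[0->1]=2 prod=3 -> [14 7 5 2]
Step 12: demand=3,sold=2 ship[2->3]=2 ship[1->2]=2 ship[0->1]=2 prod=3 -> [15 7 5 2]
First stockout at step 9

9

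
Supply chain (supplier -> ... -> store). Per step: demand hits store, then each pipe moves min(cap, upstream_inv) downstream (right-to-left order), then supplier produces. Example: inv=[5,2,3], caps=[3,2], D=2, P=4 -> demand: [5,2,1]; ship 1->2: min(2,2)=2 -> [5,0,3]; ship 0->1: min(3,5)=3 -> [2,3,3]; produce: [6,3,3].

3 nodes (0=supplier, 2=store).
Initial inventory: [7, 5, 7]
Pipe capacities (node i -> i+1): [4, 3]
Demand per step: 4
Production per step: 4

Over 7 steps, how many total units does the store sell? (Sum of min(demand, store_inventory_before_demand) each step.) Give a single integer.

Step 1: sold=4 (running total=4) -> [7 6 6]
Step 2: sold=4 (running total=8) -> [7 7 5]
Step 3: sold=4 (running total=12) -> [7 8 4]
Step 4: sold=4 (running total=16) -> [7 9 3]
Step 5: sold=3 (running total=19) -> [7 10 3]
Step 6: sold=3 (running total=22) -> [7 11 3]
Step 7: sold=3 (running total=25) -> [7 12 3]

Answer: 25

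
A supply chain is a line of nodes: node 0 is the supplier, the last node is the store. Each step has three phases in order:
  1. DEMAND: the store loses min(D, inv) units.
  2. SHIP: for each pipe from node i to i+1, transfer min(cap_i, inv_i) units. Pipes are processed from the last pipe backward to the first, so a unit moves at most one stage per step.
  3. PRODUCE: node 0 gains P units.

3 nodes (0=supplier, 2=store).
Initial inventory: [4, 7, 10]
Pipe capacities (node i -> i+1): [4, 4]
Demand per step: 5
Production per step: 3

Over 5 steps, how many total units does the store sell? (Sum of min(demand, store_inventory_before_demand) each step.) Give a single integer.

Step 1: sold=5 (running total=5) -> [3 7 9]
Step 2: sold=5 (running total=10) -> [3 6 8]
Step 3: sold=5 (running total=15) -> [3 5 7]
Step 4: sold=5 (running total=20) -> [3 4 6]
Step 5: sold=5 (running total=25) -> [3 3 5]

Answer: 25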